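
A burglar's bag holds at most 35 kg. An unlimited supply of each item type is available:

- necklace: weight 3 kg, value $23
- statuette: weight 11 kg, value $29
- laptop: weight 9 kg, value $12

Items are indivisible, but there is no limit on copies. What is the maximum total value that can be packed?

$253

Best value-per-unit is necklace at 23/3, and filling with it alone uses weight 11×3=33. No mix of the others beats 11×23 = 253.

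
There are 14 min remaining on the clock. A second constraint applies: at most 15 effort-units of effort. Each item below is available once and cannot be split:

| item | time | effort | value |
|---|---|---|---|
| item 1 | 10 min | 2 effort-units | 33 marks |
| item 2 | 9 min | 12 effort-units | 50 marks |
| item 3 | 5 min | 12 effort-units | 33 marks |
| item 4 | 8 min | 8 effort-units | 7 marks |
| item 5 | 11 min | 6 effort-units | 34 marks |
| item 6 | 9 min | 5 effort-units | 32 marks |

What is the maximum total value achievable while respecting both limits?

50 marks

Feasible sets respecting both limits:
- item 2: time 9, effort 12, value 50
- item 5: time 11, effort 6, value 34
- item 1: time 10, effort 2, value 33
- item 3: time 5, effort 12, value 33
Best: 50 marks.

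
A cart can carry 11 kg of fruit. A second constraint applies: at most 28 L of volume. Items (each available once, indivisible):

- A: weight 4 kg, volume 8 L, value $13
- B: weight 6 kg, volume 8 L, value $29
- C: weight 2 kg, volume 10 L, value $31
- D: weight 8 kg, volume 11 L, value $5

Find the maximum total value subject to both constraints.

Feasible sets respecting both limits:
- B+C: weight 8, volume 18, value 60
- A+C: weight 6, volume 18, value 44
- A+B: weight 10, volume 16, value 42
Best: $60.

$60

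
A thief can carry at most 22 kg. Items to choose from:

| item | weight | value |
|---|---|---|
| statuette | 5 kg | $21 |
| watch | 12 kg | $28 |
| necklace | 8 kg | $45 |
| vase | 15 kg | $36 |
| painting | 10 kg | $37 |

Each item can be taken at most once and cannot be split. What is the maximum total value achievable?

$82

Check high-value combinations within 22 kg:
- necklace+painting: weight 8+10=18, value 45+37=82
- watch+necklace: weight 12+8=20, value 28+45=73
- statuette+necklace: weight 5+8=13, value 21+45=66
Best: $82.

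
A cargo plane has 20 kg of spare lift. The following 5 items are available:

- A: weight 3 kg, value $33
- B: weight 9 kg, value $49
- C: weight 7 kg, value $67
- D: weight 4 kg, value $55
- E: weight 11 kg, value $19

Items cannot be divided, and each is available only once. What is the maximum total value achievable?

This is a 0/1 knapsack; check combinations near the capacity.
- B+C+D: weight 9+7+4=20, value 49+67+55=171
- A+C+D: weight 3+7+4=14, value 33+67+55=155
- A+B+C: weight 3+9+7=19, value 33+49+67=149
- A+B+D: weight 3+9+4=16, value 33+49+55=137
- C+D: weight 7+4=11, value 67+55=122
Best: $171.

$171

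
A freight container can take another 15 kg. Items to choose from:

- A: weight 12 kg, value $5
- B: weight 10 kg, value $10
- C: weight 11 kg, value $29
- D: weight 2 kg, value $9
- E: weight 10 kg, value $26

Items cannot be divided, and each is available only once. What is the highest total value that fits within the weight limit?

$38

This is a 0/1 knapsack; check combinations near the capacity.
- C+D: weight 11+2=13, value 29+9=38
- D+E: weight 2+10=12, value 9+26=35
- C: weight 11, value 29
- E: weight 10, value 26
Best: $38.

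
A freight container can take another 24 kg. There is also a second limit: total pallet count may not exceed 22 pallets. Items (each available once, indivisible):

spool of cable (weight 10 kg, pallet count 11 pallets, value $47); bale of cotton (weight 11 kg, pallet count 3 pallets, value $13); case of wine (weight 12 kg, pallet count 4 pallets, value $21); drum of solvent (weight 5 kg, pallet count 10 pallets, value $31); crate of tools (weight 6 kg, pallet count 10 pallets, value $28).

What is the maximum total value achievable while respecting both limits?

Feasible sets respecting both limits:
- spool of cable+drum of solvent: weight 15, pallet count 21, value 78
- spool of cable+crate of tools: weight 16, pallet count 21, value 75
- spool of cable+case of wine: weight 22, pallet count 15, value 68
Best: $78.

$78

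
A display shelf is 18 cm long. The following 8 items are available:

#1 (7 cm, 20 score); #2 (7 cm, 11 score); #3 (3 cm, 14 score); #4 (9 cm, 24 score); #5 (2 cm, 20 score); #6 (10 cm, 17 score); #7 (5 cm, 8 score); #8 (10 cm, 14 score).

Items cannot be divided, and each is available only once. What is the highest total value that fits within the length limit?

64 score

This is a 0/1 knapsack; check combinations near the capacity.
- #1+#4+#5: length 7+9+2=18, value 20+24+20=64
- #1+#3+#5+#7: length 7+3+2+5=17, value 20+14+20+8=62
- #3+#4+#5: length 3+9+2=14, value 14+24+20=58
Best: 64 score.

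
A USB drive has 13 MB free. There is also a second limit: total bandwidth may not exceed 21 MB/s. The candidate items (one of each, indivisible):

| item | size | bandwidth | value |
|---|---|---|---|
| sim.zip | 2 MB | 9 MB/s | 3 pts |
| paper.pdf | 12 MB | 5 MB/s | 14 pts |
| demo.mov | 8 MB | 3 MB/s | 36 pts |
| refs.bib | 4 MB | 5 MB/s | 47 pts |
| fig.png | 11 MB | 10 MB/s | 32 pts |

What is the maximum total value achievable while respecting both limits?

Feasible sets respecting both limits:
- demo.mov+refs.bib: size 12, bandwidth 8, value 83
- sim.zip+refs.bib: size 6, bandwidth 14, value 50
- refs.bib: size 4, bandwidth 5, value 47
- sim.zip+demo.mov: size 10, bandwidth 12, value 39
Best: 83 pts.

83 pts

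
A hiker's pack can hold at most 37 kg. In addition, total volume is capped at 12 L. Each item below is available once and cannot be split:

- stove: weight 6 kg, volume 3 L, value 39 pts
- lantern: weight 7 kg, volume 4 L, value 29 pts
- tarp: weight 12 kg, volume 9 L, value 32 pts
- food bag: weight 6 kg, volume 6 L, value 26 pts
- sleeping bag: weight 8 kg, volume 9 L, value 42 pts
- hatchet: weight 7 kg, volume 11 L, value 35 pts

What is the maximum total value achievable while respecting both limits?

81 pts

Feasible sets respecting both limits:
- stove+sleeping bag: weight 14, volume 12, value 81
- stove+tarp: weight 18, volume 12, value 71
- stove+lantern: weight 13, volume 7, value 68
Best: 81 pts.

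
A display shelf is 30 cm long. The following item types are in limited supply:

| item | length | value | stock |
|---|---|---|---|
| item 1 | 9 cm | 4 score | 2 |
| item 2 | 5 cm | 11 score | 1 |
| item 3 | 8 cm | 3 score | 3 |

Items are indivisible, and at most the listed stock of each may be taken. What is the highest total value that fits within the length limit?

Top feasible selections:
- 1×item 1 + 1×item 2 + 2×item 3: length 30, value 21
- 1×item 2 + 3×item 3: length 29, value 20
- 2×item 1 + 1×item 2: length 23, value 19
- 1×item 1 + 1×item 2 + 1×item 3: length 22, value 18
Best: 21 score.

21 score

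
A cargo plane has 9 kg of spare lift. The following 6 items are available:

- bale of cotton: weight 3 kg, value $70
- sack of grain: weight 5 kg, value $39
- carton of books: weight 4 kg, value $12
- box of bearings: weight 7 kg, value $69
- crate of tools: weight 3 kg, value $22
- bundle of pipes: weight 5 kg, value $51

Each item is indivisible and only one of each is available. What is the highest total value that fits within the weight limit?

This is a 0/1 knapsack; check combinations near the capacity.
- bale of cotton+bundle of pipes: weight 3+5=8, value 70+51=121
- bale of cotton+sack of grain: weight 3+5=8, value 70+39=109
- bale of cotton+crate of tools: weight 3+3=6, value 70+22=92
- bale of cotton+carton of books: weight 3+4=7, value 70+12=82
- crate of tools+bundle of pipes: weight 3+5=8, value 22+51=73
Best: $121.

$121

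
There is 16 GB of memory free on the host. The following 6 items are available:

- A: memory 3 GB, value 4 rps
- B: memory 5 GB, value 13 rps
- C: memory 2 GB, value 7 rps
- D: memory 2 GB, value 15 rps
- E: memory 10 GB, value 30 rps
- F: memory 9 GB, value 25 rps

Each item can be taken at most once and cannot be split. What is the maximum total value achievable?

53 rps

Check high-value combinations within 16 GB:
- B+D+F: memory 5+2+9=16, value 13+15+25=53
- C+D+E: memory 2+2+10=14, value 7+15+30=52
- A+C+D+F: memory 3+2+2+9=16, value 4+7+15+25=51
Best: 53 rps.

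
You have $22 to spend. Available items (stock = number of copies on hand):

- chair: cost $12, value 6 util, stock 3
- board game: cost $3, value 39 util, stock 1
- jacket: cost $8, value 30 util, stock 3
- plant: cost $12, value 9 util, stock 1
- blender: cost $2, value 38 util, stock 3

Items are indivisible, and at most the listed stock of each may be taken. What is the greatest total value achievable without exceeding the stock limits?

183 util

Best selections within cost 22 and stock limits:
- 1×board game + 1×jacket + 3×blender: cost 17, value 183
- 2×jacket + 3×blender: cost 22, value 174
- 1×board game + 1×plant + 3×blender: cost 21, value 162
Best: 183 util.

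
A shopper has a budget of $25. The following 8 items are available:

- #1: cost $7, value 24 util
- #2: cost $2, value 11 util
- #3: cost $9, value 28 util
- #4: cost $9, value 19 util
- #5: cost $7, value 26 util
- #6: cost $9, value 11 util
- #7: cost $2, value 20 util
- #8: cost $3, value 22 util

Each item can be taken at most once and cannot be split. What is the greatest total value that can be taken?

Check high-value combinations within $25:
- #2+#3+#5+#7+#8: cost 2+9+7+2+3=23, value 11+28+26+20+22=107
- #1+#2+#3+#7+#8: cost 7+2+9+2+3=23, value 24+11+28+20+22=105
- #1+#2+#5+#7+#8: cost 7+2+7+2+3=21, value 24+11+26+20+22=103
Best: 107 util.

107 util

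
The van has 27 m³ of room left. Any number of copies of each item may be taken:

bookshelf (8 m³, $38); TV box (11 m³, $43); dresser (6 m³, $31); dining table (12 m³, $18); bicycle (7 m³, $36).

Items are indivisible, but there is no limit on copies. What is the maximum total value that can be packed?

$139

Best value-per-unit is dresser at 31/6; filling with it alone gives 4×31 = 124.
Optimal mix: 1×dresser + 3×bicycle → volume 27, value 139.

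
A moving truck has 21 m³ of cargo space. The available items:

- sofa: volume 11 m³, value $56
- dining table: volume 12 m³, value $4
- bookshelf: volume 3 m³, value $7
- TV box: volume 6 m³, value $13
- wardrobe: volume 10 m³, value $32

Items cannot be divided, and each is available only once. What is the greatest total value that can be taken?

$88

Check high-value combinations within 21 m³:
- sofa+wardrobe: volume 11+10=21, value 56+32=88
- sofa+bookshelf+TV box: volume 11+3+6=20, value 56+7+13=76
- sofa+TV box: volume 11+6=17, value 56+13=69
- sofa+bookshelf: volume 11+3=14, value 56+7=63
- sofa: volume 11, value 56
Best: $88.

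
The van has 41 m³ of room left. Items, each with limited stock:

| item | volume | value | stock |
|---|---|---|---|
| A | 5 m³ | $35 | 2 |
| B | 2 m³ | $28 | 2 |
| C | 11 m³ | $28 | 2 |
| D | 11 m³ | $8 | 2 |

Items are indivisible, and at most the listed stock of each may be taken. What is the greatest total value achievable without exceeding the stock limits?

$182

Top feasible selections:
- 2×A + 2×B + 2×C: volume 36, value 182
- 2×A + 2×B + 1×C + 1×D: volume 36, value 162
- 2×A + 2×B + 1×C: volume 25, value 154
- 2×A + 1×B + 2×C: volume 34, value 154
Best: $182.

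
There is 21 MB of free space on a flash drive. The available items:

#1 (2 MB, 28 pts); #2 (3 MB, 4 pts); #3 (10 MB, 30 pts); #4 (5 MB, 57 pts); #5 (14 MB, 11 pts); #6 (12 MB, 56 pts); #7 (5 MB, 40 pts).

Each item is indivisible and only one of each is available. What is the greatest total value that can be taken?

141 pts

This is a 0/1 knapsack; check combinations near the capacity.
- #1+#4+#6: size 2+5+12=19, value 28+57+56=141
- #1+#2+#4+#7: size 2+3+5+5=15, value 28+4+57+40=129
- #3+#4+#7: size 10+5+5=20, value 30+57+40=127
Best: 141 pts.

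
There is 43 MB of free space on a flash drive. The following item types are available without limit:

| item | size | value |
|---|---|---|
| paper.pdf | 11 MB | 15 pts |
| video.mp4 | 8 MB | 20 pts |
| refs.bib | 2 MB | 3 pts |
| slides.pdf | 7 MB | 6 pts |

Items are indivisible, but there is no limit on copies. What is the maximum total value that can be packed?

Best value-per-unit is video.mp4 at 20/8; filling with it alone gives 5×20 = 100.
Optimal mix: 5×video.mp4 + 1×refs.bib → size 42, value 103.

103 pts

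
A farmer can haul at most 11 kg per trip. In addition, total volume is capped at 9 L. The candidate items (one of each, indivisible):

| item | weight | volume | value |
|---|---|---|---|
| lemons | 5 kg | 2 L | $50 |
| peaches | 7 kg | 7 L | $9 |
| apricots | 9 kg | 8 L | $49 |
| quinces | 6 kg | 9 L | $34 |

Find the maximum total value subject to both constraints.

$50

Feasible sets respecting both limits:
- lemons: weight 5, volume 2, value 50
- apricots: weight 9, volume 8, value 49
- quinces: weight 6, volume 9, value 34
Best: $50.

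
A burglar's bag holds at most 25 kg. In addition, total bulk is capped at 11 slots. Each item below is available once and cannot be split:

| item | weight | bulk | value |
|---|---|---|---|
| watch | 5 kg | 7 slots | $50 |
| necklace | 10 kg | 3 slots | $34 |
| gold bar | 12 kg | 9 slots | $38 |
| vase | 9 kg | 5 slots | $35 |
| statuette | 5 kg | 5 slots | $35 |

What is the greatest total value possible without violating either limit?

$84

Feasible sets respecting both limits:
- watch+necklace: weight 15, bulk 10, value 84
- vase+statuette: weight 14, bulk 10, value 70
- necklace+vase: weight 19, bulk 8, value 69
- necklace+statuette: weight 15, bulk 8, value 69
Best: $84.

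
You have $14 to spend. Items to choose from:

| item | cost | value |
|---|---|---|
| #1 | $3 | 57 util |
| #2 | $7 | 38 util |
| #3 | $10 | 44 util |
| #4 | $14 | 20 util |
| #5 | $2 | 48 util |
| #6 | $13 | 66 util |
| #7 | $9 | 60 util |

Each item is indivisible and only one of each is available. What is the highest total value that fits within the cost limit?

This is a 0/1 knapsack; check combinations near the capacity.
- #1+#5+#7: cost 3+2+9=14, value 57+48+60=165
- #1+#2+#5: cost 3+7+2=12, value 57+38+48=143
- #1+#7: cost 3+9=12, value 57+60=117
Best: 165 util.

165 util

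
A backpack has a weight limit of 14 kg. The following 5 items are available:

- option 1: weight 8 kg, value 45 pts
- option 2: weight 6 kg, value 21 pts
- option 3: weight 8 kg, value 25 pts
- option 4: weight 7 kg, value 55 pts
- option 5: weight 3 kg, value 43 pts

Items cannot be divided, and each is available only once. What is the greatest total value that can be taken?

98 pts

Check high-value combinations within 14 kg:
- option 4+option 5: weight 7+3=10, value 55+43=98
- option 1+option 5: weight 8+3=11, value 45+43=88
- option 2+option 4: weight 6+7=13, value 21+55=76
Best: 98 pts.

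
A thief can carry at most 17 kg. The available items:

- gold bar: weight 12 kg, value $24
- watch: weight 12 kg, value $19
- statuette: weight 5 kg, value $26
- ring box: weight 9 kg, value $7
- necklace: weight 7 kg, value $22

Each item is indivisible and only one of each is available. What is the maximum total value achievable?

$50

This is a 0/1 knapsack; check combinations near the capacity.
- gold bar+statuette: weight 12+5=17, value 24+26=50
- statuette+necklace: weight 5+7=12, value 26+22=48
- watch+statuette: weight 12+5=17, value 19+26=45
Best: $50.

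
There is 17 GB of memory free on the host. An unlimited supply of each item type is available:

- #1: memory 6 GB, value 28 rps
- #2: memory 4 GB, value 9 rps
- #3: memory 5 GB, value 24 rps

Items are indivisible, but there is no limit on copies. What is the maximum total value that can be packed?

Best value-per-unit is #3 at 24/5; filling with it alone gives 3×24 = 72.
Optimal mix: 2×#1 + 1×#3 → memory 17, value 80.

80 rps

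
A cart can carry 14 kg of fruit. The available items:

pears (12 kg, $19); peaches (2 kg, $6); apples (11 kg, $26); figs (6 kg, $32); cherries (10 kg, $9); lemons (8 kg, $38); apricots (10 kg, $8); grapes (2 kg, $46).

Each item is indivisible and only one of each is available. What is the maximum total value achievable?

$90

Check high-value combinations within 14 kg:
- peaches+lemons+grapes: weight 2+8+2=12, value 6+38+46=90
- peaches+figs+grapes: weight 2+6+2=10, value 6+32+46=84
- lemons+grapes: weight 8+2=10, value 38+46=84
- figs+grapes: weight 6+2=8, value 32+46=78
Best: $90.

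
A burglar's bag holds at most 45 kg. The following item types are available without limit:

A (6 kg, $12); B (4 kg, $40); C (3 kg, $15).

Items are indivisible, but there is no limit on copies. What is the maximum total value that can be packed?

Best value-per-unit is B at 40/4, and filling with it alone uses weight 11×4=44. No mix of the others beats 11×40 = 440.

$440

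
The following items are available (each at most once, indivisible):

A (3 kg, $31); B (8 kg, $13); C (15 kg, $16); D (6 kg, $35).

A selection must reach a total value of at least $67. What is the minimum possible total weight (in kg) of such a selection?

17

Subsets with value ≥ 67, sorted by total weight:
- A+B+D: weight 17, value 79
- A+C+D: weight 24, value 82
- A+B+C+D: weight 32, value 95
Minimum weight: 17 kg.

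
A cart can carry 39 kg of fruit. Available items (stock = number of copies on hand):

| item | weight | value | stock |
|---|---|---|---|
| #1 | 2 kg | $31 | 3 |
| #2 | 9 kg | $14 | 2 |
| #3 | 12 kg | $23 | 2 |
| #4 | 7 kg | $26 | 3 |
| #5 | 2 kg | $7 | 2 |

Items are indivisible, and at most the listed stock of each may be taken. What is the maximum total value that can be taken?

Top feasible selections:
- 3×#1 + 1×#3 + 3×#4: weight 39, value 194
- 3×#1 + 1×#2 + 3×#4 + 1×#5: weight 38, value 192
- 3×#1 + 3×#4 + 2×#5: weight 31, value 185
Best: $194.

$194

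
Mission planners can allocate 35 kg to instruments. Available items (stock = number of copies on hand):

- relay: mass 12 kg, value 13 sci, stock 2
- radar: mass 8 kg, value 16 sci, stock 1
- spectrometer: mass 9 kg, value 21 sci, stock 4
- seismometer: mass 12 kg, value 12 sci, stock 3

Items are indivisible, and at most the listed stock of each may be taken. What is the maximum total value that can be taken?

79 sci

Top feasible selections:
- 1×radar + 3×spectrometer: mass 35, value 79
- 3×spectrometer: mass 27, value 63
- 1×radar + 2×spectrometer: mass 26, value 58
Best: 79 sci.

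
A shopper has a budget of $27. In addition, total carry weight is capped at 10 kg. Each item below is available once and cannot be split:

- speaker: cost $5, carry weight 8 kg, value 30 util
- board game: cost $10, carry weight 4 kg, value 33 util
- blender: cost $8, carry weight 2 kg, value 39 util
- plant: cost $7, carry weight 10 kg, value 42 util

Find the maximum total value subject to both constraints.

72 util

Feasible sets respecting both limits:
- board game+blender: cost 18, carry weight 6, value 72
- speaker+blender: cost 13, carry weight 10, value 69
- plant: cost 7, carry weight 10, value 42
Best: 72 util.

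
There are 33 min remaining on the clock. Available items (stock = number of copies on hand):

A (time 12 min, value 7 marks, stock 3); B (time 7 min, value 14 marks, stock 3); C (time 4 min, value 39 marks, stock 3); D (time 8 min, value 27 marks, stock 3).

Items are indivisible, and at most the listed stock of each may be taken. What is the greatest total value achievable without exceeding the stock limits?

171 marks

Top feasible selections:
- 3×C + 2×D: time 28, value 171
- 2×C + 3×D: time 32, value 159
Best: 171 marks.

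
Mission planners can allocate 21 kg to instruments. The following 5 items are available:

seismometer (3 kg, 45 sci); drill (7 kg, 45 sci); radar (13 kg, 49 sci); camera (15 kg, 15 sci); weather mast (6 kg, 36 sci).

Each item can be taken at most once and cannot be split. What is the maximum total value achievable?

Check high-value combinations within 21 kg:
- seismometer+drill+weather mast: mass 3+7+6=16, value 45+45+36=126
- seismometer+radar: mass 3+13=16, value 45+49=94
- drill+radar: mass 7+13=20, value 45+49=94
- seismometer+drill: mass 3+7=10, value 45+45=90
- radar+weather mast: mass 13+6=19, value 49+36=85
Best: 126 sci.

126 sci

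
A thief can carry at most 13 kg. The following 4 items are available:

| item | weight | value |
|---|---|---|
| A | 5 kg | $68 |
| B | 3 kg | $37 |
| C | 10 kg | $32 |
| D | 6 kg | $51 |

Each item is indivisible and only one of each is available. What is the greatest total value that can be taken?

This is a 0/1 knapsack; check combinations near the capacity.
- A+D: weight 5+6=11, value 68+51=119
- A+B: weight 5+3=8, value 68+37=105
- B+D: weight 3+6=9, value 37+51=88
- B+C: weight 3+10=13, value 37+32=69
- A: weight 5, value 68
Best: $119.

$119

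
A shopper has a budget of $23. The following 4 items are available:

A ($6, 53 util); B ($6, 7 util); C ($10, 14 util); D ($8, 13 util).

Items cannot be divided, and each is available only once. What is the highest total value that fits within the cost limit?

Check high-value combinations within $23:
- A+B+C: cost 6+6+10=22, value 53+7+14=74
- A+B+D: cost 6+6+8=20, value 53+7+13=73
- A+C: cost 6+10=16, value 53+14=67
Best: 74 util.

74 util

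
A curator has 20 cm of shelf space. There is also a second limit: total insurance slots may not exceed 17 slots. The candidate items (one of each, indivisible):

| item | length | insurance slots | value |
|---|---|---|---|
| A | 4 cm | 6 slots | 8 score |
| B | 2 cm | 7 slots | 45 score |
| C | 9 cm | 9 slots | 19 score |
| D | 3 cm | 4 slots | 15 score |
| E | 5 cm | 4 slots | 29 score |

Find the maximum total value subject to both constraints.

Feasible sets respecting both limits:
- B+D+E: length 10, insurance slots 15, value 89
- A+B+E: length 11, insurance slots 17, value 82
- B+E: length 7, insurance slots 11, value 74
Best: 89 score.

89 score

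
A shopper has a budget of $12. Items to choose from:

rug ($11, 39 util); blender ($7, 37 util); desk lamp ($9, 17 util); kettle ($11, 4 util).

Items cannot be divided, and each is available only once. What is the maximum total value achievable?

Check high-value combinations within $12:
- rug: cost 11, value 39
- blender: cost 7, value 37
- desk lamp: cost 9, value 17
- kettle: cost 11, value 4
Best: 39 util.

39 util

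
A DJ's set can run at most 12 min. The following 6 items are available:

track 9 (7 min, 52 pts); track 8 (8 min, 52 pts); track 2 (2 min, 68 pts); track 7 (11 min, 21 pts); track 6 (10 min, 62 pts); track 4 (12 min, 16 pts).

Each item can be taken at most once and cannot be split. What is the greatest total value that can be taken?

130 pts

Check high-value combinations within 12 min:
- track 2+track 6: duration 2+10=12, value 68+62=130
- track 9+track 2: duration 7+2=9, value 52+68=120
- track 8+track 2: duration 8+2=10, value 52+68=120
Best: 130 pts.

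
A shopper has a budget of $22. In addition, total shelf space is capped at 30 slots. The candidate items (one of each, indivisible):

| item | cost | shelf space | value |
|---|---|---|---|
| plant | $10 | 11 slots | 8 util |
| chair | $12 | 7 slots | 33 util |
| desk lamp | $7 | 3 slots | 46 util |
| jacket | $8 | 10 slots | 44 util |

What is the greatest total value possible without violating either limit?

Feasible sets respecting both limits:
- desk lamp+jacket: cost 15, shelf space 13, value 90
- chair+desk lamp: cost 19, shelf space 10, value 79
- chair+jacket: cost 20, shelf space 17, value 77
Best: 90 util.

90 util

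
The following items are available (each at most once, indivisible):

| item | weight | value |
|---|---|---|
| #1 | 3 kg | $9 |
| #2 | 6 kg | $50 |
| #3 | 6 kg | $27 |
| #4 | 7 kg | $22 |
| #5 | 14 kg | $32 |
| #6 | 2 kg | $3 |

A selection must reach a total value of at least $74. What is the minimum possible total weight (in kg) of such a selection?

Subsets with value ≥ 74, sorted by total weight:
- #2+#3: weight 12, value 77
- #2+#3+#6: weight 14, value 80
- #1+#2+#3: weight 15, value 86
- #2+#4+#6: weight 15, value 75
Minimum weight: 12 kg.

12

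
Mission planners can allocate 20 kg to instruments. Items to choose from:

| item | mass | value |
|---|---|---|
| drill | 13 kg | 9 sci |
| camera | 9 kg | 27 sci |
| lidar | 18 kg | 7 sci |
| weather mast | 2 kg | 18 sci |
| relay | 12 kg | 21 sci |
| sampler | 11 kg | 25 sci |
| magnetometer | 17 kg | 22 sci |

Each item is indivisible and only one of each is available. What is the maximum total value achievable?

Check high-value combinations within 20 kg:
- camera+sampler: mass 9+11=20, value 27+25=52
- camera+weather mast: mass 9+2=11, value 27+18=45
- weather mast+sampler: mass 2+11=13, value 18+25=43
- weather mast+magnetometer: mass 2+17=19, value 18+22=40
- weather mast+relay: mass 2+12=14, value 18+21=39
Best: 52 sci.

52 sci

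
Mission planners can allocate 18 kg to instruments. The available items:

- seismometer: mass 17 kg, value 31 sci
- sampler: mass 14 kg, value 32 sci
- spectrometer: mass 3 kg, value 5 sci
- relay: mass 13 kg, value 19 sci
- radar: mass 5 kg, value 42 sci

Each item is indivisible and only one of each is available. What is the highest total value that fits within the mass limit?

This is a 0/1 knapsack; check combinations near the capacity.
- relay+radar: mass 13+5=18, value 19+42=61
- spectrometer+radar: mass 3+5=8, value 5+42=47
- radar: mass 5, value 42
- sampler+spectrometer: mass 14+3=17, value 32+5=37
- sampler: mass 14, value 32
Best: 61 sci.

61 sci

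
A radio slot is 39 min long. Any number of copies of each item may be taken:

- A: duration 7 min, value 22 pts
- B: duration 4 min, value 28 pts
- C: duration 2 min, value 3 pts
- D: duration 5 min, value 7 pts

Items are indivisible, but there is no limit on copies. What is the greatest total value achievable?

Best value-per-unit is B at 28/4; filling with it alone gives 9×28 = 252.
Optimal mix: 9×B + 1×C → duration 38, value 255.

255 pts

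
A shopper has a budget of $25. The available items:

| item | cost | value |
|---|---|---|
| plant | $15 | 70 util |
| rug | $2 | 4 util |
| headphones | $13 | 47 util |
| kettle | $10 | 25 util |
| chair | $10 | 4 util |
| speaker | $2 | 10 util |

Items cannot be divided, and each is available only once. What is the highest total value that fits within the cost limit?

95 util

This is a 0/1 knapsack; check combinations near the capacity.
- plant+kettle: cost 15+10=25, value 70+25=95
- plant+rug+speaker: cost 15+2+2=19, value 70+4+10=84
- headphones+kettle+speaker: cost 13+10+2=25, value 47+25+10=82
- plant+speaker: cost 15+2=17, value 70+10=80
Best: 95 util.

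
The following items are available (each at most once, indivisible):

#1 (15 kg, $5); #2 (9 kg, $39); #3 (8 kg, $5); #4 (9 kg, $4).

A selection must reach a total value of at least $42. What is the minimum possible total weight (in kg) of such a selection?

17

Subsets with value ≥ 42, sorted by total weight:
- #2+#3: weight 17, value 44
- #2+#4: weight 18, value 43
- #1+#2: weight 24, value 44
Minimum weight: 17 kg.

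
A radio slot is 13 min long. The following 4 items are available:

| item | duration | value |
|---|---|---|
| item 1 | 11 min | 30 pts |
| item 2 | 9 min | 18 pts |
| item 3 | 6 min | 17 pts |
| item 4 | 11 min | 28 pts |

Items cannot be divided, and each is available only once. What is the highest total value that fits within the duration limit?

Check high-value combinations within 13 min:
- item 1: duration 11, value 30
- item 4: duration 11, value 28
- item 2: duration 9, value 18
Best: 30 pts.

30 pts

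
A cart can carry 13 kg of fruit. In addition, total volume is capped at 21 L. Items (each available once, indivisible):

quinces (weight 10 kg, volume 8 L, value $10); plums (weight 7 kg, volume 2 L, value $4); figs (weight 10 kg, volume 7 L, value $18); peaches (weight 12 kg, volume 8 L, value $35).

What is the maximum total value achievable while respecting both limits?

Feasible sets respecting both limits:
- peaches: weight 12, volume 8, value 35
- figs: weight 10, volume 7, value 18
- quinces: weight 10, volume 8, value 10
- plums: weight 7, volume 2, value 4
Best: $35.

$35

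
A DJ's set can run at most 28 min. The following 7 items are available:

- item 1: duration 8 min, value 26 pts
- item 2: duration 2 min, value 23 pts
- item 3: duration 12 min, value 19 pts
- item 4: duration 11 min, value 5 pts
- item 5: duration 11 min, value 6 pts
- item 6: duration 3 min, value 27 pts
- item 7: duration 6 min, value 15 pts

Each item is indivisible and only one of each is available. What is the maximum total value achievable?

95 pts

Check high-value combinations within 28 min:
- item 1+item 2+item 3+item 6: duration 8+2+12+3=25, value 26+23+19+27=95
- item 1+item 2+item 6+item 7: duration 8+2+3+6=19, value 26+23+27+15=91
- item 2+item 3+item 6+item 7: duration 2+12+3+6=23, value 23+19+27+15=84
- item 1+item 2+item 3+item 7: duration 8+2+12+6=28, value 26+23+19+15=83
Best: 95 pts.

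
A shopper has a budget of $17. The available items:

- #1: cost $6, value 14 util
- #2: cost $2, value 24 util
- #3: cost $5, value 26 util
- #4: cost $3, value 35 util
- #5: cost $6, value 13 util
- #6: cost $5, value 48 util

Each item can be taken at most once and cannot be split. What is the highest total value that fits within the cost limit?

133 util

Check high-value combinations within $17:
- #2+#3+#4+#6: cost 2+5+3+5=15, value 24+26+35+48=133
- #1+#2+#4+#6: cost 6+2+3+5=16, value 14+24+35+48=121
- #2+#4+#5+#6: cost 2+3+6+5=16, value 24+35+13+48=120
Best: 133 util.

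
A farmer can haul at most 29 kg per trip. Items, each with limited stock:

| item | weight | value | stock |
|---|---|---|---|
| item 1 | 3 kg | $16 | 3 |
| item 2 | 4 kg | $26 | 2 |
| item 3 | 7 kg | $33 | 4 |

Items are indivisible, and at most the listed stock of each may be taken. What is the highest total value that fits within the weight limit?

$151

Best selections within weight 29 and stock limits:
- 2×item 2 + 3×item 3: weight 29, value 151
- 2×item 1 + 2×item 2 + 2×item 3: weight 28, value 150
Best: $151.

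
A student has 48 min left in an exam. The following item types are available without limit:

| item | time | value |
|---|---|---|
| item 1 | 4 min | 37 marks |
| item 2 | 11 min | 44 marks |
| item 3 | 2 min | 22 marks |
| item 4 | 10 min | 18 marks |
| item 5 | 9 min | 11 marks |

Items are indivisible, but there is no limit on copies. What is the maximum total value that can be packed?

Best value-per-unit is item 3 at 22/2, and filling with it alone uses time 24×2=48. No mix of the others beats 24×22 = 528.

528 marks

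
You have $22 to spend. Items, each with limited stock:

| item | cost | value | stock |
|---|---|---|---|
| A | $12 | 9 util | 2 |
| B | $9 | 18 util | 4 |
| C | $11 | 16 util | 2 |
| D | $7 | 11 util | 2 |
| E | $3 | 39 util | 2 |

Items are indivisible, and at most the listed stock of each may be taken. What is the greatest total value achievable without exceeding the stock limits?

107 util

Top feasible selections:
- 1×B + 1×D + 2×E: cost 22, value 107
- 2×D + 2×E: cost 20, value 100
- 1×B + 2×E: cost 15, value 96
Best: 107 util.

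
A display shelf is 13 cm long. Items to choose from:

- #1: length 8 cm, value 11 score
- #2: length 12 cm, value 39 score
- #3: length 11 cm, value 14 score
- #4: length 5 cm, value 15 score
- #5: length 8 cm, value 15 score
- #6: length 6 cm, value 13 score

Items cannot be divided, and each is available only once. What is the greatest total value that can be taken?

39 score

This is a 0/1 knapsack; check combinations near the capacity.
- #2: length 12, value 39
- #4+#5: length 5+8=13, value 15+15=30
- #4+#6: length 5+6=11, value 15+13=28
- #1+#4: length 8+5=13, value 11+15=26
Best: 39 score.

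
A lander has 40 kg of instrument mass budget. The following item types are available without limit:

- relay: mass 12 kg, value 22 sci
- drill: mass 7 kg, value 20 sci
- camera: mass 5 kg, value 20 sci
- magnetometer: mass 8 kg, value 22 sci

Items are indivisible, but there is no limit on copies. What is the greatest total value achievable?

160 sci

Best value-per-unit is camera at 20/5, and filling with it alone uses mass 8×5=40. No mix of the others beats 8×20 = 160.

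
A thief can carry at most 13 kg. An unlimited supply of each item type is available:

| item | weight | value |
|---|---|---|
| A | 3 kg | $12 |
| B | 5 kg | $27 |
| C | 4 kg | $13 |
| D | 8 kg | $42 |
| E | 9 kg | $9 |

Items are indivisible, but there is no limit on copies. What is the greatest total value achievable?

Best value-per-unit is B at 27/5; filling with it alone gives 2×27 = 54.
Optimal mix: 1×B + 1×D → weight 13, value 69.

$69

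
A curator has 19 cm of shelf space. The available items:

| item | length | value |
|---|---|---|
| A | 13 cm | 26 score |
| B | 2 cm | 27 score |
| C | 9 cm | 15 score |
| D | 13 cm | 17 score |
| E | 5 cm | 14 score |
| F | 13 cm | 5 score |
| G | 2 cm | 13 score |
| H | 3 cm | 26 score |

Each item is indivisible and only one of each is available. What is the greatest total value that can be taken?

Check high-value combinations within 19 cm:
- B+C+E+H: length 2+9+5+3=19, value 27+15+14+26=82
- B+C+G+H: length 2+9+2+3=16, value 27+15+13+26=81
- B+E+G+H: length 2+5+2+3=12, value 27+14+13+26=80
Best: 82 score.

82 score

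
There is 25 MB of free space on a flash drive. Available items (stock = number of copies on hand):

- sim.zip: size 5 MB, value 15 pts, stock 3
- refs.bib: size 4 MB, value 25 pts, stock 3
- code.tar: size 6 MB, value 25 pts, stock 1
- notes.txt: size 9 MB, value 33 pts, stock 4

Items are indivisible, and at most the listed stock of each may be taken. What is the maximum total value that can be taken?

115 pts

Top feasible selections:
- 1×sim.zip + 3×refs.bib + 1×code.tar: size 23, value 115
- 3×refs.bib + 1×notes.txt: size 21, value 108
- 2×refs.bib + 1×code.tar + 1×notes.txt: size 23, value 108
Best: 115 pts.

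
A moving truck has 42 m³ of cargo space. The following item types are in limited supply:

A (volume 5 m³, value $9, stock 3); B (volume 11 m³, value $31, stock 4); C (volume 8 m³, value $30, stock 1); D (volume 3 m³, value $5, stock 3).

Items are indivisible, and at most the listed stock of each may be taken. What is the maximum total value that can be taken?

$123

Best selections within volume 42 and stock limits:
- 3×B + 1×C: volume 41, value 123
- 1×A + 2×B + 1×C + 2×D: volume 41, value 111
- 2×A + 2×B + 1×C: volume 40, value 110
- 3×B + 3×D: volume 42, value 108
Best: $123.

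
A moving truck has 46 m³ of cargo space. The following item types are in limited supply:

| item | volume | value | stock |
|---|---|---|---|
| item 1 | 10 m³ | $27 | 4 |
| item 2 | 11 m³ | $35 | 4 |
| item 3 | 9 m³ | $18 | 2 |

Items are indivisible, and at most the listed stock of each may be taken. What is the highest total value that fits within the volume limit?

$140

Best selections within volume 46 and stock limits:
- 4×item 2: volume 44, value 140
- 1×item 1 + 3×item 2: volume 43, value 132
Best: $140.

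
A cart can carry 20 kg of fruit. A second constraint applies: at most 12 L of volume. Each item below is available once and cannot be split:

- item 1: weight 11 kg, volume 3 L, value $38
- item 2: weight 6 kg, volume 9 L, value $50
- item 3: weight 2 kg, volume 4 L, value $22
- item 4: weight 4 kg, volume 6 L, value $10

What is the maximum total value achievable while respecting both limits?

$88

Feasible sets respecting both limits:
- item 1+item 2: weight 17, volume 12, value 88
- item 1+item 3: weight 13, volume 7, value 60
- item 2: weight 6, volume 9, value 50
- item 1+item 4: weight 15, volume 9, value 48
Best: $88.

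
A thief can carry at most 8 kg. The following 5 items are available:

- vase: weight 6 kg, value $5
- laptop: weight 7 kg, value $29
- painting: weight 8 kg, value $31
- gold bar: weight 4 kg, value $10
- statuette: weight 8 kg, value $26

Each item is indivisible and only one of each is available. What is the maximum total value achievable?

$31

This is a 0/1 knapsack; check combinations near the capacity.
- painting: weight 8, value 31
- laptop: weight 7, value 29
- statuette: weight 8, value 26
Best: $31.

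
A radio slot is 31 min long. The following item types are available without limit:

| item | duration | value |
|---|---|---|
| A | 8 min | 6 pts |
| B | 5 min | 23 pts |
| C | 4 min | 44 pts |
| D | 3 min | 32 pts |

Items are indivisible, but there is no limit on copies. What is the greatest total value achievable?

Best value-per-unit is C at 44/4; filling with it alone gives 7×44 = 308.
Optimal mix: 7×C + 1×D → duration 31, value 340.

340 pts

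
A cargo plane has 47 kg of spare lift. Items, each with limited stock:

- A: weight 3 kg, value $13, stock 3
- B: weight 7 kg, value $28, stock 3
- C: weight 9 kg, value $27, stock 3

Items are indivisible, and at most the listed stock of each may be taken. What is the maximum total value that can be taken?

Top feasible selections:
- 2×A + 3×B + 2×C: weight 45, value 164
- 2×A + 2×B + 3×C: weight 47, value 163
Best: $164.

$164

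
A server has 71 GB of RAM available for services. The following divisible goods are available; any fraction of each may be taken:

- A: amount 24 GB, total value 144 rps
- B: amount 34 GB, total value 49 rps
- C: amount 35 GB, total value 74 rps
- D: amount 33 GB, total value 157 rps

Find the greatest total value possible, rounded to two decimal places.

Take in order of value per unit:
- A (144/24 per unit): all 24 → value 144, running total 144.00
- D (157/33 per unit): all 33 → value 157, running total 301.00
- C (74/35 per unit): 14 of 35 → value 14×74/35 = 29.6000, running total 330.60
Total 330.60.

330.60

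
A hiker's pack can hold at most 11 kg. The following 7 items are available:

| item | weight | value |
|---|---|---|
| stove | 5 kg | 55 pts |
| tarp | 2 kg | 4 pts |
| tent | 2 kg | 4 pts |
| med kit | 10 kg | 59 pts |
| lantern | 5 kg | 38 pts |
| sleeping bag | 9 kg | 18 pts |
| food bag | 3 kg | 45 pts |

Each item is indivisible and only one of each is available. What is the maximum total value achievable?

104 pts

This is a 0/1 knapsack; check combinations near the capacity.
- stove+tarp+food bag: weight 5+2+3=10, value 55+4+45=104
- stove+tent+food bag: weight 5+2+3=10, value 55+4+45=104
- stove+food bag: weight 5+3=8, value 55+45=100
- stove+lantern: weight 5+5=10, value 55+38=93
- tarp+lantern+food bag: weight 2+5+3=10, value 4+38+45=87
Best: 104 pts.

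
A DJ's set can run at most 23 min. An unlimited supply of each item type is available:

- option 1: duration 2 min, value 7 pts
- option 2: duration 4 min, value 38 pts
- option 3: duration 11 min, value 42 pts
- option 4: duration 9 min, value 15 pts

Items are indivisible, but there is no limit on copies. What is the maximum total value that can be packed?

197 pts

Best value-per-unit is option 2 at 38/4; filling with it alone gives 5×38 = 190.
Optimal mix: 1×option 1 + 5×option 2 → duration 22, value 197.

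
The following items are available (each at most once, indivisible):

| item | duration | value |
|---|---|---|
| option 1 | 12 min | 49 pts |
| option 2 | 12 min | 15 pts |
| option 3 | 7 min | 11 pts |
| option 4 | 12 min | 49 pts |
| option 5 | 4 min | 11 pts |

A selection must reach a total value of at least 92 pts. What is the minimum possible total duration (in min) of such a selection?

24

Subsets with value ≥ 92, sorted by total duration:
- option 1+option 4: duration 24, value 98
- option 1+option 4+option 5: duration 28, value 109
Minimum duration: 24 min.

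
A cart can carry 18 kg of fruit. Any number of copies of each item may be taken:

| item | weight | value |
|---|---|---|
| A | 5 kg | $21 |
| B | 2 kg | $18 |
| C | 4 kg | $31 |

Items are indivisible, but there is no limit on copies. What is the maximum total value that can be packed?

$162

Best value-per-unit is B at 18/2, and filling with it alone uses weight 9×2=18. No mix of the others beats 9×18 = 162.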